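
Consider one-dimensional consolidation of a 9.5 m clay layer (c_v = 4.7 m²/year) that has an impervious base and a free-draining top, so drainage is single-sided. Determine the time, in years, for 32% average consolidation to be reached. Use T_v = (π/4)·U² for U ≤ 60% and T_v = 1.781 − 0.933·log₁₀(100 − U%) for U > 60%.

t ≈ 1.54 years

Drainage path length: H_d = H = 9.5 m (single drainage).
U ≤ 60%: T_v = (π/4)·U² = (π/4)×0.32² = 0.080425.
t = T_v·H_d²/c_v = 0.080425×9.5²/4.7 = 1.544 years.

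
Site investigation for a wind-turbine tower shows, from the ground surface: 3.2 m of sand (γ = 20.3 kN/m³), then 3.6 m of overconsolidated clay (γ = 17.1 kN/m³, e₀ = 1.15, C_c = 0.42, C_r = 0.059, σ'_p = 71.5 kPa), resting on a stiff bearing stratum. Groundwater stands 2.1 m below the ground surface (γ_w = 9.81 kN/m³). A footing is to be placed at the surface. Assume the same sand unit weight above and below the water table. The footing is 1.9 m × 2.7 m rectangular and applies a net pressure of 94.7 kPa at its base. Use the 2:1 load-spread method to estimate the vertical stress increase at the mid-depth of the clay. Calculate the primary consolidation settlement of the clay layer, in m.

Mid-depth of clay below the ground surface: z = 3.2 + 3.6/2 = 5 m.
Total vertical stress at mid-clay: σ_v = 20.3×3.2 + 17.1×1.8 = 95.74 kPa.
Pore pressure: u = 9.81×(5 − 2.1) = 28.449 kPa.
Initial effective stress: σ'_0 = σ_v − u = 95.74 − 28.449 = 67.291 kPa.
Stress increase at mid-clay by the 2:1 spreading method:
Δσ = qBL/((B+z)(L+z)) = 94.7×1.9×2.7/((1.9+5)(2.7+5)) = 9.1438 kPa
Final effective stress: σ'_f = 67.291 + 9.1438 = 76.435 kPa.
σ'_f = 76.435 > σ'_p = 71.5 kPa, so the stress path crosses the preconsolidation pressure — recompression up to σ'_p, then virgin compression beyond:
S_c = H/(1+e₀)·[C_r·log₁₀(σ'_p/σ'_0) + C_c·log₁₀(σ'_f/σ'_p)]
    = 3.6/2.15 × [0.059×log₁₀(71.5/67.291) + 0.42×log₁₀(76.435/71.5)]
    = 1.6744 × [0.0015546 + 0.012174] = 0.02299 m

S_c ≈ 0.023 m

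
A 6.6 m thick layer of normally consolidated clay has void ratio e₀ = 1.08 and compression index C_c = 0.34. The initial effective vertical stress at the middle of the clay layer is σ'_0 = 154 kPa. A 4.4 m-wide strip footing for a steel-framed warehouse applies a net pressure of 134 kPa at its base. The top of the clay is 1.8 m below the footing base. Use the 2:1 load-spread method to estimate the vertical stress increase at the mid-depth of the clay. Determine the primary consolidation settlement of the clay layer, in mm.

S_c ≈ 159 mm

Mid-depth of clay below the footing base: z = 1.8 + 6.6/2 = 5.1 m.
Stress increase at mid-clay by the 2:1 spreading method:
Δσ = qB/(B+z) = 134×4.4/(4.4+5.1) = 62.063 kPa
Final effective stress: σ'_f = σ'_0 + Δσ = 154 + 62.063 = 216.06 kPa.
Normally consolidated clay, so the full stress increment lies on the virgin compression line:
S_c = C_c·H/(1+e₀)·log₁₀(σ'_f/σ'_0) = 0.34×6.6/(1+1.08)×log₁₀(216.06/154)
    = 1.0788 × 0.14705 = 0.1586 m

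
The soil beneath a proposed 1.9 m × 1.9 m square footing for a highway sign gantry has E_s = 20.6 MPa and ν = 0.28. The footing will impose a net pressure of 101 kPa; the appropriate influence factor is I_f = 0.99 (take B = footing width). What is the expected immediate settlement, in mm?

Immediate (elastic) settlement: S_e = q·B·(1−ν²)/E_s · I_f.
E_s = 20.6 MPa = 20600 kPa.
S_e = 101 × 1.9 × (1 − 0.28²) / 20600 × 0.99
    = 101 × 1.9 × 0.9216 / 20600 × 0.99
    = 0.008499 m = 8.499 mm

S_e ≈ 8.5 mm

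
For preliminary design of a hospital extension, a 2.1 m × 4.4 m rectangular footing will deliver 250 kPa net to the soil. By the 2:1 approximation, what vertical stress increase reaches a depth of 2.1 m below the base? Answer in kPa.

Δσ_z ≈ 84.6 kPa

By the 2:1 method the load spreads at 1 horizontal : 2 vertical, so at depth z the loaded area has grown by z in each plan dimension:
Δσ = qBL/((B+z)(L+z)) = 250×2.1×4.4/((2.1+2.1)(4.4+2.1)) = 84.615 kPa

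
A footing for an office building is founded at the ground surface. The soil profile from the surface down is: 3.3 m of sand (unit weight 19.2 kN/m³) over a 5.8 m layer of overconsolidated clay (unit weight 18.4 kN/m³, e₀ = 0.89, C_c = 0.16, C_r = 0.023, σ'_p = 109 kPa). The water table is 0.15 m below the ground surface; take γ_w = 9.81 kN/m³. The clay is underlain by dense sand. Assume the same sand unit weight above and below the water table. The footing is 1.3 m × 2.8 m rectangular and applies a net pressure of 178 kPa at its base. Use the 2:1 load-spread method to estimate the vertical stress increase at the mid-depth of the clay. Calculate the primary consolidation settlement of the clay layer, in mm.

S_c ≈ 4.74 mm

Mid-depth of clay below the ground surface: z = 3.3 + 5.8/2 = 6.2 m.
Total vertical stress at mid-clay: σ_v = 19.2×3.3 + 18.4×2.9 = 116.72 kPa.
Pore pressure: u = 9.81×(6.2 − 0.15) = 59.351 kPa.
Initial effective stress: σ'_0 = σ_v − u = 116.72 − 59.351 = 57.369 kPa.
Stress increase at mid-clay by the 2:1 spreading method:
Δσ = qBL/((B+z)(L+z)) = 178×1.3×2.8/((1.3+6.2)(2.8+6.2)) = 9.5988 kPa
Final effective stress: σ'_f = 57.369 + 9.5988 = 66.968 kPa.
σ'_f = 66.968 ≤ σ'_p = 109 kPa, so the clay remains overconsolidated and only the recompression index applies:
S_c = C_r·H/(1+e₀)·log₁₀(σ'_f/σ'_0) = 0.023×5.8/1.89×log₁₀(66.968/57.369)
    = 0.070582 × 0.06719 = 0.004742 m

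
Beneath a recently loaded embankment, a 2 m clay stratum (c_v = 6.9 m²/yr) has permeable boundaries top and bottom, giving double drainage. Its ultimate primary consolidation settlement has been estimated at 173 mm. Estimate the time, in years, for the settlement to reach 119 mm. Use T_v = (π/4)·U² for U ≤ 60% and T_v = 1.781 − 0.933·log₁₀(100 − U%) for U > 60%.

t ≈ 0.0561 years

Drainage path length: H_d = H/2 = 1 m (double drainage).
U = S(t)/S_ult = 119/173 = 0.6879.
U > 60%: T_v = 1.781 − 0.933·log₁₀(100 − 68.786) = 0.38677.
t = T_v·H_d²/c_v = 0.38677×1²/6.9 = 0.05605 years.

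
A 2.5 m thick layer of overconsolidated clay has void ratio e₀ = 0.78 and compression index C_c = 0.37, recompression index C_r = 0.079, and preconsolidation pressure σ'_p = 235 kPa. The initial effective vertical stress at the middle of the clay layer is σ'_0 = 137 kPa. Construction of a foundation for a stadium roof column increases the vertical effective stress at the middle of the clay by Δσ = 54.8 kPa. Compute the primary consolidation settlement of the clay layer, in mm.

S_c ≈ 16.2 mm

Final effective stress: σ'_f = 137 + 54.8 = 191.8 kPa.
σ'_f = 191.8 ≤ σ'_p = 235 kPa, so the clay remains overconsolidated and only the recompression index applies:
S_c = C_r·H/(1+e₀)·log₁₀(σ'_f/σ'_0) = 0.079×2.5/1.78×log₁₀(191.8/137)
    = 0.11096 × 0.14613 = 0.01621 m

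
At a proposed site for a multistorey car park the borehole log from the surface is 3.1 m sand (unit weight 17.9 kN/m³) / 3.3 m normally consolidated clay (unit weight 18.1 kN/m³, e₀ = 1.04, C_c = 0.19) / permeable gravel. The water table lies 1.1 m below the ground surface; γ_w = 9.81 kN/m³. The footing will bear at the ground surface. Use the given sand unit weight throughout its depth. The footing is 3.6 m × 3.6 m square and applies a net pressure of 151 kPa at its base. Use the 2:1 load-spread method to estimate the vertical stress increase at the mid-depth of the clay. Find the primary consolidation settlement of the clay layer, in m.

S_c ≈ 0.0599 m

Mid-depth of clay below the ground surface: z = 3.1 + 3.3/2 = 4.75 m.
Total vertical stress at mid-clay: σ_v = 17.9×3.1 + 18.1×1.65 = 85.355 kPa.
Pore pressure: u = 9.81×(4.75 − 1.1) = 35.806 kPa.
Initial effective stress: σ'_0 = σ_v − u = 85.355 − 35.806 = 49.549 kPa.
Stress increase at mid-clay by the 2:1 spreading method:
Δσ = qBL/((B+z)(L+z)) = 151×3.6×3.6/((3.6+4.75)(3.6+4.75)) = 28.068 kPa
Final effective stress: σ'_f = σ'_0 + Δσ = 49.549 + 28.068 = 77.617 kPa.
Normally consolidated clay, so the full stress increment lies on the virgin compression line:
S_c = C_c·H/(1+e₀)·log₁₀(σ'_f/σ'_0) = 0.19×3.3/(1+1.04)×log₁₀(77.617/49.549)
    = 0.30735 × 0.19492 = 0.05991 m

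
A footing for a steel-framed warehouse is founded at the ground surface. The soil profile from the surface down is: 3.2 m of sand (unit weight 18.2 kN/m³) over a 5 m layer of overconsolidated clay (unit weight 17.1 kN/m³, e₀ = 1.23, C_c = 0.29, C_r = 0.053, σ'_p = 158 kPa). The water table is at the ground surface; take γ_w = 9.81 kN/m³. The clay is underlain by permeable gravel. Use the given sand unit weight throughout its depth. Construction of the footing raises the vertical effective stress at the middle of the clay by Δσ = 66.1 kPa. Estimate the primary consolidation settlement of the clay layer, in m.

Mid-depth of clay below the ground surface: z = 3.2 + 5/2 = 5.7 m.
Total vertical stress at mid-clay: σ_v = 18.2×3.2 + 17.1×2.5 = 100.99 kPa.
Pore pressure: u = 9.81×(5.7 − 0) = 55.917 kPa.
Initial effective stress: σ'_0 = σ_v − u = 100.99 − 55.917 = 45.073 kPa.
Final effective stress: σ'_f = 45.073 + 66.1 = 111.17 kPa.
σ'_f = 111.17 ≤ σ'_p = 158 kPa, so the clay remains overconsolidated and only the recompression index applies:
S_c = C_r·H/(1+e₀)·log₁₀(σ'_f/σ'_0) = 0.053×5/2.23×log₁₀(111.17/45.073)
    = 0.11884 × 0.39207 = 0.04659 m

S_c ≈ 0.0466 m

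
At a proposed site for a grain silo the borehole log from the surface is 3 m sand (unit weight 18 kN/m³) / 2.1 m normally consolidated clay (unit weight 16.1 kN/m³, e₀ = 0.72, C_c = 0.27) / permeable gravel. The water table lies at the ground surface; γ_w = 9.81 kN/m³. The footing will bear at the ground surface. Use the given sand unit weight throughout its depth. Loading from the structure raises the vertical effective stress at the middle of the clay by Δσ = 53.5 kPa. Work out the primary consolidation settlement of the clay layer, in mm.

Mid-depth of clay below the ground surface: z = 3 + 2.1/2 = 4.05 m.
Total vertical stress at mid-clay: σ_v = 18×3 + 16.1×1.05 = 70.905 kPa.
Pore pressure: u = 9.81×(4.05 − 0) = 39.73 kPa.
Initial effective stress: σ'_0 = σ_v − u = 70.905 − 39.73 = 31.175 kPa.
Final effective stress: σ'_f = σ'_0 + Δσ = 31.175 + 53.5 = 84.675 kPa.
Normally consolidated clay, so the full stress increment lies on the virgin compression line:
S_c = C_c·H/(1+e₀)·log₁₀(σ'_f/σ'_0) = 0.27×2.1/(1+0.72)×log₁₀(84.675/31.175)
    = 0.32965 × 0.43395 = 0.1431 m

S_c ≈ 143 mm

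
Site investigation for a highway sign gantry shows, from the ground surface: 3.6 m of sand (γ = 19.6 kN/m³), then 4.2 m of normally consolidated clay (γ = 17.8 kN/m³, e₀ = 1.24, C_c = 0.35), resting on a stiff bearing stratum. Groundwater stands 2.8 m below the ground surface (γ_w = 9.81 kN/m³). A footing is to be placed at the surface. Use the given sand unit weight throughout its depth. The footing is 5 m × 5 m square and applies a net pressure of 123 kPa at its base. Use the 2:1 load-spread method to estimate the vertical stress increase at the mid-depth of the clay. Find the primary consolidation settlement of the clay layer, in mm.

S_c ≈ 83 mm

Mid-depth of clay below the ground surface: z = 3.6 + 4.2/2 = 5.7 m.
Total vertical stress at mid-clay: σ_v = 19.6×3.6 + 17.8×2.1 = 107.94 kPa.
Pore pressure: u = 9.81×(5.7 − 2.8) = 28.449 kPa.
Initial effective stress: σ'_0 = σ_v − u = 107.94 − 28.449 = 79.491 kPa.
Stress increase at mid-clay by the 2:1 spreading method:
Δσ = qBL/((B+z)(L+z)) = 123×5×5/((5+5.7)(5+5.7)) = 26.858 kPa
Final effective stress: σ'_f = σ'_0 + Δσ = 79.491 + 26.858 = 106.35 kPa.
Normally consolidated clay, so the full stress increment lies on the virgin compression line:
S_c = C_c·H/(1+e₀)·log₁₀(σ'_f/σ'_0) = 0.35×4.2/(1+1.24)×log₁₀(106.35/79.491)
    = 0.65625 × 0.12642 = 0.08296 m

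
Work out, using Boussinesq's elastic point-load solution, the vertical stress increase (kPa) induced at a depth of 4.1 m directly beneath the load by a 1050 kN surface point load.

Boussinesq vertical stress below a point load on an elastic half-space:
Δσ_z = 3P/(2πz²) · [1 + (r/z)²]^(−5/2)
r/z = 0/4.1 = 0; [1+(r/z)²]^(−5/2) = 1.
Δσ_z = 3×1050/(2π×4.1²) × 1 = 29.824 × 1 = 29.82 kPa

Δσ_z ≈ 29.8 kPa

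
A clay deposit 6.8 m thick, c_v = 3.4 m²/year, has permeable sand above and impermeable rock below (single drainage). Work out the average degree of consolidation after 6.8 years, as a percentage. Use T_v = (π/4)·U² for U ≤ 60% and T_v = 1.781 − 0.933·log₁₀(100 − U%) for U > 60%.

Drainage path length: H_d = H = 6.8 m (single drainage).
T_v = c_v·t/H_d² = 3.4×6.8/6.8² = 0.5.
T_v = 0.5 corresponds to the U > 60% branch:
U = 1 − 10^((1.781 − T_v)/0.933)/100 = 0.764

U ≈ 76.4 %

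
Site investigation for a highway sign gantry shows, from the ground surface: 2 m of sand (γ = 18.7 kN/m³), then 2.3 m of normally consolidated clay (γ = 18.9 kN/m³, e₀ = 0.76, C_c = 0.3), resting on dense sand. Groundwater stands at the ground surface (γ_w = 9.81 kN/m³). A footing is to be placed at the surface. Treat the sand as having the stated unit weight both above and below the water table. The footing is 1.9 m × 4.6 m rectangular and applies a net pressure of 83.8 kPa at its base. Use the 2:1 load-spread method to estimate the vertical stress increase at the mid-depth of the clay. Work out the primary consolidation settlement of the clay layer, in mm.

S_c ≈ 86.6 mm

Mid-depth of clay below the ground surface: z = 2 + 2.3/2 = 3.15 m.
Total vertical stress at mid-clay: σ_v = 18.7×2 + 18.9×1.15 = 59.135 kPa.
Pore pressure: u = 9.81×(3.15 − 0) = 30.902 kPa.
Initial effective stress: σ'_0 = σ_v − u = 59.135 − 30.902 = 28.233 kPa.
Stress increase at mid-clay by the 2:1 spreading method:
Δσ = qBL/((B+z)(L+z)) = 83.8×1.9×4.6/((1.9+3.15)(4.6+3.15)) = 18.714 kPa
Final effective stress: σ'_f = σ'_0 + Δσ = 28.233 + 18.714 = 46.947 kPa.
Normally consolidated clay, so the full stress increment lies on the virgin compression line:
S_c = C_c·H/(1+e₀)·log₁₀(σ'_f/σ'_0) = 0.3×2.3/(1+0.76)×log₁₀(46.947/28.233)
    = 0.39205 × 0.22085 = 0.08658 m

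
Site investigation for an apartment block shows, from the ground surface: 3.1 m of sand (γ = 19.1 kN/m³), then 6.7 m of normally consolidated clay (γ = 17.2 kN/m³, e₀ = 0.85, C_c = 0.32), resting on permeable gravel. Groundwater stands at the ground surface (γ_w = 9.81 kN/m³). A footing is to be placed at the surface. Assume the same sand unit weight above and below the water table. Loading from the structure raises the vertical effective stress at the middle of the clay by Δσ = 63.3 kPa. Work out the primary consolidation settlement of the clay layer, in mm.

Mid-depth of clay below the ground surface: z = 3.1 + 6.7/2 = 6.45 m.
Total vertical stress at mid-clay: σ_v = 19.1×3.1 + 17.2×3.35 = 116.83 kPa.
Pore pressure: u = 9.81×(6.45 − 0) = 63.275 kPa.
Initial effective stress: σ'_0 = σ_v − u = 116.83 − 63.275 = 53.555 kPa.
Final effective stress: σ'_f = σ'_0 + Δσ = 53.555 + 63.3 = 116.85 kPa.
Normally consolidated clay, so the full stress increment lies on the virgin compression line:
S_c = C_c·H/(1+e₀)·log₁₀(σ'_f/σ'_0) = 0.32×6.7/(1+0.85)×log₁₀(116.85/53.555)
    = 1.1589 × 0.33883 = 0.3927 m

S_c ≈ 393 mm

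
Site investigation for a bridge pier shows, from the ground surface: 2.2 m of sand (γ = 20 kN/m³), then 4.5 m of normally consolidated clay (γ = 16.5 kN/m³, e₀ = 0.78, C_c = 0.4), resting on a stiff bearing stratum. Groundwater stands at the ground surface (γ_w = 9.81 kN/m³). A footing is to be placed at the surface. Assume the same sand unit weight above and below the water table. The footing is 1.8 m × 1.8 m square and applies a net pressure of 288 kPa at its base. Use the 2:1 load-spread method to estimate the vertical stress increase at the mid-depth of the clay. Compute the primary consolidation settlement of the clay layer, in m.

S_c ≈ 0.217 m

Mid-depth of clay below the ground surface: z = 2.2 + 4.5/2 = 4.45 m.
Total vertical stress at mid-clay: σ_v = 20×2.2 + 16.5×2.25 = 81.125 kPa.
Pore pressure: u = 9.81×(4.45 − 0) = 43.655 kPa.
Initial effective stress: σ'_0 = σ_v − u = 81.125 − 43.655 = 37.47 kPa.
Stress increase at mid-clay by the 2:1 spreading method:
Δσ = qBL/((B+z)(L+z)) = 288×1.8×1.8/((1.8+4.45)(1.8+4.45)) = 23.888 kPa
Final effective stress: σ'_f = σ'_0 + Δσ = 37.47 + 23.888 = 61.358 kPa.
Normally consolidated clay, so the full stress increment lies on the virgin compression line:
S_c = C_c·H/(1+e₀)·log₁₀(σ'_f/σ'_0) = 0.4×4.5/(1+0.78)×log₁₀(61.358/37.47)
    = 1.0112 × 0.21419 = 0.2166 m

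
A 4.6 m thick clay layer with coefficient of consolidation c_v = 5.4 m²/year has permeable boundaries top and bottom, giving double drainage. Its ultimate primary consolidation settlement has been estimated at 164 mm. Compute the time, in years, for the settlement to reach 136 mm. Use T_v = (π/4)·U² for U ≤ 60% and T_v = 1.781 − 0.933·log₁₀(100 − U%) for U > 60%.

Drainage path length: H_d = H/2 = 2.3 m (double drainage).
U = S(t)/S_ult = 136/164 = 0.8293.
U > 60%: T_v = 1.781 − 0.933·log₁₀(100 − 82.927) = 0.63125.
t = T_v·H_d²/c_v = 0.63125×2.3²/5.4 = 0.6184 years.

t ≈ 0.618 years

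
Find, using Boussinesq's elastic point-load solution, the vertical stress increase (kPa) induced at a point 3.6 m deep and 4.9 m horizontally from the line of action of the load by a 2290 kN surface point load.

Boussinesq vertical stress below a point load on an elastic half-space:
Δσ_z = 3P/(2πz²) · [1 + (r/z)²]^(−5/2)
r/z = 4.9/3.6 = 1.3611; [1+(r/z)²]^(−5/2) = 0.072759.
Δσ_z = 3×2290/(2π×3.6²) × 0.072759 = 84.367 × 0.072759 = 6.138 kPa

Δσ_z ≈ 6.14 kPa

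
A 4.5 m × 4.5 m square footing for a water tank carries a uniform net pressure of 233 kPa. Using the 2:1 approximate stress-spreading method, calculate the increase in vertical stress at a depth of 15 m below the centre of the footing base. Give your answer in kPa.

Δσ_z ≈ 12.4 kPa

By the 2:1 method the load spreads at 1 horizontal : 2 vertical, so at depth z the loaded area has grown by z in each plan dimension:
Δσ = qBL/((B+z)(L+z)) = 233×4.5×4.5/((4.5+15)(4.5+15)) = 12.408 kPa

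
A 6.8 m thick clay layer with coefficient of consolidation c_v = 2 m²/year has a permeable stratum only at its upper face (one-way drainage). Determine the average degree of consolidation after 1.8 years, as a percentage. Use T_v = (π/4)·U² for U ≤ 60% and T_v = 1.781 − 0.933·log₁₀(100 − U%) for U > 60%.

U ≈ 31.5 %

Drainage path length: H_d = H = 6.8 m (single drainage).
T_v = c_v·t/H_d² = 2×1.8/6.8² = 0.077855.
T_v = 0.077855 corresponds to the U ≤ 60% branch:
U = √(4T_v/π) = 0.3148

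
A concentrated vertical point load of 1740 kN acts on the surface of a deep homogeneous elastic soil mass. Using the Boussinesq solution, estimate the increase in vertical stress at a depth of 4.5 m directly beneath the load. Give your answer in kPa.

Δσ_z ≈ 41 kPa

Boussinesq vertical stress below a point load on an elastic half-space:
Δσ_z = 3P/(2πz²) · [1 + (r/z)²]^(−5/2)
r/z = 0/4.5 = 0; [1+(r/z)²]^(−5/2) = 1.
Δσ_z = 3×1740/(2π×4.5²) × 1 = 41.027 × 1 = 41.03 kPa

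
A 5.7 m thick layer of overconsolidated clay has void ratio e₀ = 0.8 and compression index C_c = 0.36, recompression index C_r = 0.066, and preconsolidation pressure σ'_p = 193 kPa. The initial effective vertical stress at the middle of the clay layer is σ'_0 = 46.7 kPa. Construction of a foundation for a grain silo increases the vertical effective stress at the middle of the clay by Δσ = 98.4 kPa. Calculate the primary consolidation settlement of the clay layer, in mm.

Final effective stress: σ'_f = 46.7 + 98.4 = 145.1 kPa.
σ'_f = 145.1 ≤ σ'_p = 193 kPa, so the clay remains overconsolidated and only the recompression index applies:
S_c = C_r·H/(1+e₀)·log₁₀(σ'_f/σ'_0) = 0.066×5.7/1.8×log₁₀(145.1/46.7)
    = 0.209 × 0.49235 = 0.1029 m

S_c ≈ 103 mm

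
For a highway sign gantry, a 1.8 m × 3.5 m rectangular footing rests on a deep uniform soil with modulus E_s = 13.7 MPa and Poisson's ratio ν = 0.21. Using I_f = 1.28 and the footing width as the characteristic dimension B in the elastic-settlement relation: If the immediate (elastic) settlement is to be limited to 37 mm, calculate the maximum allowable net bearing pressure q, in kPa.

E_s = 13.7 MPa = 13700 kPa.
S_e = q·B·(1−ν²)/E_s · I_f  ⇒  q = S_e·E_s / (B·(1−ν²)·I_f).
q = 0.037 × 13700 / (1.8 × 0.9559 × 1.28) = 230.2 kPa

q ≈ 230 kPa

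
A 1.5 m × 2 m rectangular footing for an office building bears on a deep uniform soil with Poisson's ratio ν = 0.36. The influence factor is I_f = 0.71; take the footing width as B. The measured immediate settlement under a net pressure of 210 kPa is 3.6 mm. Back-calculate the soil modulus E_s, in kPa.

E_s ≈ 54100 kPa

S_e = q·B·(1−ν²)/E_s · I_f  ⇒  E_s = q·B·(1−ν²)·I_f / S_e.
E_s = 210 × 1.5 × 0.8704 × 0.71 / 0.0036 = 54070 kPa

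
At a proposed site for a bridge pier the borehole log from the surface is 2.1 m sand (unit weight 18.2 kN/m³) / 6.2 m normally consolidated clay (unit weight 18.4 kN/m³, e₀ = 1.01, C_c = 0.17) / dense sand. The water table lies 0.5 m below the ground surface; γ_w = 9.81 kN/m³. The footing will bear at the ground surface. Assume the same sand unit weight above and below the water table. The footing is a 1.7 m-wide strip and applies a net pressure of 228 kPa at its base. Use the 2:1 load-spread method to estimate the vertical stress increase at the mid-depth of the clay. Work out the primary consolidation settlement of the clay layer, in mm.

S_c ≈ 174 mm

Mid-depth of clay below the ground surface: z = 2.1 + 6.2/2 = 5.2 m.
Total vertical stress at mid-clay: σ_v = 18.2×2.1 + 18.4×3.1 = 95.26 kPa.
Pore pressure: u = 9.81×(5.2 − 0.5) = 46.107 kPa.
Initial effective stress: σ'_0 = σ_v − u = 95.26 − 46.107 = 49.153 kPa.
Stress increase at mid-clay by the 2:1 spreading method:
Δσ = qB/(B+z) = 228×1.7/(1.7+5.2) = 56.174 kPa
Final effective stress: σ'_f = σ'_0 + Δσ = 49.153 + 56.174 = 105.33 kPa.
Normally consolidated clay, so the full stress increment lies on the virgin compression line:
S_c = C_c·H/(1+e₀)·log₁₀(σ'_f/σ'_0) = 0.17×6.2/(1+1.01)×log₁₀(105.33/49.153)
    = 0.52438 × 0.331 = 0.1736 m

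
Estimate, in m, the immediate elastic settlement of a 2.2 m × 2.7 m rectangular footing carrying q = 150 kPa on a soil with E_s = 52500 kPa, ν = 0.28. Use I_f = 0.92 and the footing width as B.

Immediate (elastic) settlement: S_e = q·B·(1−ν²)/E_s · I_f.
S_e = 150 × 2.2 × (1 − 0.28²) / 52500 × 0.92
    = 150 × 2.2 × 0.9216 / 52500 × 0.92
    = 0.005329 m

S_e ≈ 0.00533 m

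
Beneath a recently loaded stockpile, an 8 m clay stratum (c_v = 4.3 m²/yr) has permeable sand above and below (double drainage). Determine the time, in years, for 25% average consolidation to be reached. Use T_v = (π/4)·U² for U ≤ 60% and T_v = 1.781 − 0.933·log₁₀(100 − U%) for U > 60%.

t ≈ 0.183 years

Drainage path length: H_d = H/2 = 4 m (double drainage).
U ≤ 60%: T_v = (π/4)·U² = (π/4)×0.25² = 0.049087.
t = T_v·H_d²/c_v = 0.049087×4²/4.3 = 0.1826 years.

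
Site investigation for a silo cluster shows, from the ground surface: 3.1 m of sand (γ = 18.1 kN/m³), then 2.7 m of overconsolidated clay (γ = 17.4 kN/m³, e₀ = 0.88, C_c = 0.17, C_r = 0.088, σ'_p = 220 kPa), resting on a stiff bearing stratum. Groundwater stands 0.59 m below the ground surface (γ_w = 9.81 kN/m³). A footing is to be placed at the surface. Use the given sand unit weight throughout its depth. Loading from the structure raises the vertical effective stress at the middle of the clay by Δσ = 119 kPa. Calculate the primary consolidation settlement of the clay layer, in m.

S_c ≈ 0.074 m

Mid-depth of clay below the ground surface: z = 3.1 + 2.7/2 = 4.45 m.
Total vertical stress at mid-clay: σ_v = 18.1×3.1 + 17.4×1.35 = 79.6 kPa.
Pore pressure: u = 9.81×(4.45 − 0.59) = 37.867 kPa.
Initial effective stress: σ'_0 = σ_v − u = 79.6 − 37.867 = 41.733 kPa.
Final effective stress: σ'_f = 41.733 + 119 = 160.73 kPa.
σ'_f = 160.73 ≤ σ'_p = 220 kPa, so the clay remains overconsolidated and only the recompression index applies:
S_c = C_r·H/(1+e₀)·log₁₀(σ'_f/σ'_0) = 0.088×2.7/1.88×log₁₀(160.73/41.733)
    = 0.12639 × 0.58562 = 0.07401 m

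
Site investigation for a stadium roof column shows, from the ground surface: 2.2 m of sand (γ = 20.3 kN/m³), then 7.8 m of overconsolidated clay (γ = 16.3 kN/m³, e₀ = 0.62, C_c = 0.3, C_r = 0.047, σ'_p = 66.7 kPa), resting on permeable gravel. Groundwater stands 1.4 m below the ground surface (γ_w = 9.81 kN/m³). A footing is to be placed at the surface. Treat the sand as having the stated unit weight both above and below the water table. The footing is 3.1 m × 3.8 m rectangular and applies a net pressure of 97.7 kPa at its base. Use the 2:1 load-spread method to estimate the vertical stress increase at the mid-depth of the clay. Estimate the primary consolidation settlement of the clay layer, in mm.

Mid-depth of clay below the ground surface: z = 2.2 + 7.8/2 = 6.1 m.
Total vertical stress at mid-clay: σ_v = 20.3×2.2 + 16.3×3.9 = 108.23 kPa.
Pore pressure: u = 9.81×(6.1 − 1.4) = 46.107 kPa.
Initial effective stress: σ'_0 = σ_v − u = 108.23 − 46.107 = 62.123 kPa.
Stress increase at mid-clay by the 2:1 spreading method:
Δσ = qBL/((B+z)(L+z)) = 97.7×3.1×3.8/((3.1+6.1)(3.8+6.1)) = 12.636 kPa
Final effective stress: σ'_f = 62.123 + 12.636 = 74.759 kPa.
σ'_f = 74.759 > σ'_p = 66.7 kPa, so the stress path crosses the preconsolidation pressure — recompression up to σ'_p, then virgin compression beyond:
S_c = H/(1+e₀)·[C_r·log₁₀(σ'_p/σ'_0) + C_c·log₁₀(σ'_f/σ'_p)]
    = 7.8/1.62 × [0.047×log₁₀(66.7/62.123) + 0.3×log₁₀(74.759/66.7)]
    = 4.8148 × [0.0014511 + 0.014861] = 0.07854 m

S_c ≈ 78.5 mm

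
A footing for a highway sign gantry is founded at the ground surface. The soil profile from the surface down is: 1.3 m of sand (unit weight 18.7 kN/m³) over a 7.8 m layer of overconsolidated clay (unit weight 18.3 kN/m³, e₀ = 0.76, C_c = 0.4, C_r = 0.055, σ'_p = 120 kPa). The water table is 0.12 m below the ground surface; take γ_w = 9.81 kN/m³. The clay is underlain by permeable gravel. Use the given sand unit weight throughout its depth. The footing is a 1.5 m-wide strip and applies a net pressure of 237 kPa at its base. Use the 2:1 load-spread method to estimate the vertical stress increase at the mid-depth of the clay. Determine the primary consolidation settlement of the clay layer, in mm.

Mid-depth of clay below the ground surface: z = 1.3 + 7.8/2 = 5.2 m.
Total vertical stress at mid-clay: σ_v = 18.7×1.3 + 18.3×3.9 = 95.68 kPa.
Pore pressure: u = 9.81×(5.2 − 0.12) = 49.835 kPa.
Initial effective stress: σ'_0 = σ_v − u = 95.68 − 49.835 = 45.845 kPa.
Stress increase at mid-clay by the 2:1 spreading method:
Δσ = qB/(B+z) = 237×1.5/(1.5+5.2) = 53.06 kPa
Final effective stress: σ'_f = 45.845 + 53.06 = 98.905 kPa.
σ'_f = 98.905 ≤ σ'_p = 120 kPa, so the clay remains overconsolidated and only the recompression index applies:
S_c = C_r·H/(1+e₀)·log₁₀(σ'_f/σ'_0) = 0.055×7.8/1.76×log₁₀(98.905/45.845)
    = 0.24375 × 0.33393 = 0.0814 m

S_c ≈ 81.4 mm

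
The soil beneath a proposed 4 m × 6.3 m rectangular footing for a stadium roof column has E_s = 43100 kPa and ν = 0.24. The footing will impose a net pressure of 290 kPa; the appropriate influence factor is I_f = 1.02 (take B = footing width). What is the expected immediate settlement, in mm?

Immediate (elastic) settlement: S_e = q·B·(1−ν²)/E_s · I_f.
S_e = 290 × 4 × (1 − 0.24²) / 43100 × 1.02
    = 290 × 4 × 0.9424 / 43100 × 1.02
    = 0.02587 m = 25.87 mm

S_e ≈ 25.9 mm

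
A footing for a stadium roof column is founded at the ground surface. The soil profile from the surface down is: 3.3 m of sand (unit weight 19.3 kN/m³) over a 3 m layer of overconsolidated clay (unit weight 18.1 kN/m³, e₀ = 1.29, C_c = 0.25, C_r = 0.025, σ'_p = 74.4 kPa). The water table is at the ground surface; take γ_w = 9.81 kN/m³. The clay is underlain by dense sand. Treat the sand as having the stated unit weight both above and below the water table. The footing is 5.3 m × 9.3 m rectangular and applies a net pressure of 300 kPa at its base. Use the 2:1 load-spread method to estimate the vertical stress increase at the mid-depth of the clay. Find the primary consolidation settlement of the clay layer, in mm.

S_c ≈ 105 mm

Mid-depth of clay below the ground surface: z = 3.3 + 3/2 = 4.8 m.
Total vertical stress at mid-clay: σ_v = 19.3×3.3 + 18.1×1.5 = 90.84 kPa.
Pore pressure: u = 9.81×(4.8 − 0) = 47.088 kPa.
Initial effective stress: σ'_0 = σ_v − u = 90.84 − 47.088 = 43.752 kPa.
Stress increase at mid-clay by the 2:1 spreading method:
Δσ = qBL/((B+z)(L+z)) = 300×5.3×9.3/((5.3+4.8)(9.3+4.8)) = 103.83 kPa
Final effective stress: σ'_f = 43.752 + 103.83 = 147.58 kPa.
σ'_f = 147.58 > σ'_p = 74.4 kPa, so the stress path crosses the preconsolidation pressure — recompression up to σ'_p, then virgin compression beyond:
S_c = H/(1+e₀)·[C_r·log₁₀(σ'_p/σ'_0) + C_c·log₁₀(σ'_f/σ'_p)]
    = 3/2.29 × [0.025×log₁₀(74.4/43.752) + 0.25×log₁₀(147.58/74.4)]
    = 1.31 × [0.0057644 + 0.074364] = 0.105 m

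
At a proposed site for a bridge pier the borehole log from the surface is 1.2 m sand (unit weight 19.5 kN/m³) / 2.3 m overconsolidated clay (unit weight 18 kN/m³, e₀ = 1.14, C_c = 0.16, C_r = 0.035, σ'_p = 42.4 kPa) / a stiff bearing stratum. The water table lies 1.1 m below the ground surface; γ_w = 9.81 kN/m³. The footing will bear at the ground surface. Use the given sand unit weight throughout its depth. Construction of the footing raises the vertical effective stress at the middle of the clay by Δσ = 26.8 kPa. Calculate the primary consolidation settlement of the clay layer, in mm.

Mid-depth of clay below the ground surface: z = 1.2 + 2.3/2 = 2.35 m.
Total vertical stress at mid-clay: σ_v = 19.5×1.2 + 18×1.15 = 44.1 kPa.
Pore pressure: u = 9.81×(2.35 − 1.1) = 12.263 kPa.
Initial effective stress: σ'_0 = σ_v − u = 44.1 − 12.263 = 31.837 kPa.
Final effective stress: σ'_f = 31.837 + 26.8 = 58.637 kPa.
σ'_f = 58.637 > σ'_p = 42.4 kPa, so the stress path crosses the preconsolidation pressure — recompression up to σ'_p, then virgin compression beyond:
S_c = H/(1+e₀)·[C_r·log₁₀(σ'_p/σ'_0) + C_c·log₁₀(σ'_f/σ'_p)]
    = 2.3/2.14 × [0.035×log₁₀(42.4/31.837) + 0.16×log₁₀(58.637/42.4)]
    = 1.0748 × [0.0043552 + 0.022529] = 0.0289 m

S_c ≈ 28.9 mm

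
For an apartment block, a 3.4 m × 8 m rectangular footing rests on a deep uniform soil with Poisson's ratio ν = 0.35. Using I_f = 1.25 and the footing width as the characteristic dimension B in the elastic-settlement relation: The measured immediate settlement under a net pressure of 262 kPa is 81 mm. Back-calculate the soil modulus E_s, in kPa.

E_s ≈ 12100 kPa

S_e = q·B·(1−ν²)/E_s · I_f  ⇒  E_s = q·B·(1−ν²)·I_f / S_e.
E_s = 262 × 3.4 × 0.8775 × 1.25 / 0.081 = 12060 kPa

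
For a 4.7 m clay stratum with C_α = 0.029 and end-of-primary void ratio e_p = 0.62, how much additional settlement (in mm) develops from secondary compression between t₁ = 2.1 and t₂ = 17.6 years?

S_s ≈ 77.7 mm

Secondary compression: S_s = C_α·H/(1+e_p)·log₁₀(t₂/t₁)
S_s = 0.029×4.7/(1+0.62)×log₁₀(17.6/2.1)
    = 0.08414 × 0.9233 = 0.07768 m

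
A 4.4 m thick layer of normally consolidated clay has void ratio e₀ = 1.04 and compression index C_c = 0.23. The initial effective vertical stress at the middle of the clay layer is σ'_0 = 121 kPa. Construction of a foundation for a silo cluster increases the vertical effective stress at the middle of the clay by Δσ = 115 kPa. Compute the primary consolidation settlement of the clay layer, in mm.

S_c ≈ 144 mm

Final effective stress: σ'_f = σ'_0 + Δσ = 121 + 115 = 236 kPa.
Normally consolidated clay, so the full stress increment lies on the virgin compression line:
S_c = C_c·H/(1+e₀)·log₁₀(σ'_f/σ'_0) = 0.23×4.4/(1+1.04)×log₁₀(236/121)
    = 0.49608 × 0.29013 = 0.1439 m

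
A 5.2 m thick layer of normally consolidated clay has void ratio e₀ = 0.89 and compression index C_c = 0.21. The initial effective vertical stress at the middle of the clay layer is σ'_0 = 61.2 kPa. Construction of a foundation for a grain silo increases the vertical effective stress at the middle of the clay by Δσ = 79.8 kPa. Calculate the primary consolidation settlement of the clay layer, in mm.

Final effective stress: σ'_f = σ'_0 + Δσ = 61.2 + 79.8 = 141 kPa.
Normally consolidated clay, so the full stress increment lies on the virgin compression line:
S_c = C_c·H/(1+e₀)·log₁₀(σ'_f/σ'_0) = 0.21×5.2/(1+0.89)×log₁₀(141/61.2)
    = 0.57778 × 0.36247 = 0.2094 m

S_c ≈ 209 mm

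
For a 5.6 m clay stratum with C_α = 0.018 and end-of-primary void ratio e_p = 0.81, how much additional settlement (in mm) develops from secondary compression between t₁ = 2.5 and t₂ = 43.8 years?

Secondary compression: S_s = C_α·H/(1+e_p)·log₁₀(t₂/t₁)
S_s = 0.018×5.6/(1+0.81)×log₁₀(43.8/2.5)
    = 0.05569 × 1.244 = 0.06925 m

S_s ≈ 69.3 mm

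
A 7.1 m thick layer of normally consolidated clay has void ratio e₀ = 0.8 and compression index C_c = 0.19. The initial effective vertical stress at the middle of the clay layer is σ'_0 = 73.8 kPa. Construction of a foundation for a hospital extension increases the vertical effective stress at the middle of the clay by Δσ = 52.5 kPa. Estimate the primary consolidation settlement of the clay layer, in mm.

Final effective stress: σ'_f = σ'_0 + Δσ = 73.8 + 52.5 = 126.3 kPa.
Normally consolidated clay, so the full stress increment lies on the virgin compression line:
S_c = C_c·H/(1+e₀)·log₁₀(σ'_f/σ'_0) = 0.19×7.1/(1+0.8)×log₁₀(126.3/73.8)
    = 0.74944 × 0.23335 = 0.1749 m

S_c ≈ 175 mm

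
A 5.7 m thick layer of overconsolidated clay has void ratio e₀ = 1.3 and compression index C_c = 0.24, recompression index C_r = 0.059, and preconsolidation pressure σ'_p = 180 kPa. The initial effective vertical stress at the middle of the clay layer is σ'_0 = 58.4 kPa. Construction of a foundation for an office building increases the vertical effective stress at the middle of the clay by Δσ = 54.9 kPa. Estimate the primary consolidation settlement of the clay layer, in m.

S_c ≈ 0.0421 m

Final effective stress: σ'_f = 58.4 + 54.9 = 113.3 kPa.
σ'_f = 113.3 ≤ σ'_p = 180 kPa, so the clay remains overconsolidated and only the recompression index applies:
S_c = C_r·H/(1+e₀)·log₁₀(σ'_f/σ'_0) = 0.059×5.7/2.3×log₁₀(113.3/58.4)
    = 0.14622 × 0.28782 = 0.04208 m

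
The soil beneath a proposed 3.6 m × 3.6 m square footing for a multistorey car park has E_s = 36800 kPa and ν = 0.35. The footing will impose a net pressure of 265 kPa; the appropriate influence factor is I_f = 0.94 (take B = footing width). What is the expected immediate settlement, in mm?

S_e ≈ 21.4 mm

Immediate (elastic) settlement: S_e = q·B·(1−ν²)/E_s · I_f.
S_e = 265 × 3.6 × (1 − 0.35²) / 36800 × 0.94
    = 265 × 3.6 × 0.8775 / 36800 × 0.94
    = 0.02138 m = 21.38 mm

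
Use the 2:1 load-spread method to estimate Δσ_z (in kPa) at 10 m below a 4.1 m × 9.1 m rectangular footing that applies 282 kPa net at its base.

Δσ_z ≈ 39.1 kPa

By the 2:1 method the load spreads at 1 horizontal : 2 vertical, so at depth z the loaded area has grown by z in each plan dimension:
Δσ = qBL/((B+z)(L+z)) = 282×4.1×9.1/((4.1+10)(9.1+10)) = 39.068 kPa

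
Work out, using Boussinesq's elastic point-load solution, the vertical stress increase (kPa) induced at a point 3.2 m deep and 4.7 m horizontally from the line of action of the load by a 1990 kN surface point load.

Δσ_z ≈ 5.24 kPa

Boussinesq vertical stress below a point load on an elastic half-space:
Δσ_z = 3P/(2πz²) · [1 + (r/z)²]^(−5/2)
r/z = 4.7/3.2 = 1.4688; [1+(r/z)²]^(−5/2) = 0.056459.
Δσ_z = 3×1990/(2π×3.2²) × 0.056459 = 92.789 × 0.056459 = 5.239 kPa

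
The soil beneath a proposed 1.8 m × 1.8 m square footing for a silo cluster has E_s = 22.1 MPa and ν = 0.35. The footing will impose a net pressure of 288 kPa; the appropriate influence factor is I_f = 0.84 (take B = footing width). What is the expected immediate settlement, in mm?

Immediate (elastic) settlement: S_e = q·B·(1−ν²)/E_s · I_f.
E_s = 22.1 MPa = 22100 kPa.
S_e = 288 × 1.8 × (1 − 0.35²) / 22100 × 0.84
    = 288 × 1.8 × 0.8775 / 22100 × 0.84
    = 0.01729 m = 17.29 mm

S_e ≈ 17.3 mm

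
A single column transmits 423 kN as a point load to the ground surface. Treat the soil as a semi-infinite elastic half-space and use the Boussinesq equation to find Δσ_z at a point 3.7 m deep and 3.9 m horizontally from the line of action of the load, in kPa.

Δσ_z ≈ 2.28 kPa

Boussinesq vertical stress below a point load on an elastic half-space:
Δσ_z = 3P/(2πz²) · [1 + (r/z)²]^(−5/2)
r/z = 3.9/3.7 = 1.0541; [1+(r/z)²]^(−5/2) = 0.15444.
Δσ_z = 3×423/(2π×3.7²) × 0.15444 = 14.753 × 0.15444 = 2.278 kPa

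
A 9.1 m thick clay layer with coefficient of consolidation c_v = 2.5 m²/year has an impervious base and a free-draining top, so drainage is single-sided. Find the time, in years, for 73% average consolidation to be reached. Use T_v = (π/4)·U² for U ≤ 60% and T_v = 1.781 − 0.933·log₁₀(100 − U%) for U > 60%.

Drainage path length: H_d = H = 9.1 m (single drainage).
U > 60%: T_v = 1.781 − 0.933·log₁₀(100 − 73) = 0.44554.
t = T_v·H_d²/c_v = 0.44554×9.1²/2.5 = 14.76 years.

t ≈ 14.8 years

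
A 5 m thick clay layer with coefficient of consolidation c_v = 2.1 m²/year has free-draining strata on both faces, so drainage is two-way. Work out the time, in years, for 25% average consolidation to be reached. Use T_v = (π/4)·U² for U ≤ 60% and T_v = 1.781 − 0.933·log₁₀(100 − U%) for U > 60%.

t ≈ 0.146 years

Drainage path length: H_d = H/2 = 2.5 m (double drainage).
U ≤ 60%: T_v = (π/4)·U² = (π/4)×0.25² = 0.049087.
t = T_v·H_d²/c_v = 0.049087×2.5²/2.1 = 0.1461 years.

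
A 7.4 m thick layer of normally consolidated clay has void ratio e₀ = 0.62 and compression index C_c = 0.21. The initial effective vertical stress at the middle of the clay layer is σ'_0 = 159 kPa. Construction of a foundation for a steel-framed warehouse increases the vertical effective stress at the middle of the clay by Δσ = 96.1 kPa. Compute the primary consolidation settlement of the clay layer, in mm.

Final effective stress: σ'_f = σ'_0 + Δσ = 159 + 96.1 = 255.1 kPa.
Normally consolidated clay, so the full stress increment lies on the virgin compression line:
S_c = C_c·H/(1+e₀)·log₁₀(σ'_f/σ'_0) = 0.21×7.4/(1+0.62)×log₁₀(255.1/159)
    = 0.95926 × 0.20531 = 0.1969 m

S_c ≈ 197 mm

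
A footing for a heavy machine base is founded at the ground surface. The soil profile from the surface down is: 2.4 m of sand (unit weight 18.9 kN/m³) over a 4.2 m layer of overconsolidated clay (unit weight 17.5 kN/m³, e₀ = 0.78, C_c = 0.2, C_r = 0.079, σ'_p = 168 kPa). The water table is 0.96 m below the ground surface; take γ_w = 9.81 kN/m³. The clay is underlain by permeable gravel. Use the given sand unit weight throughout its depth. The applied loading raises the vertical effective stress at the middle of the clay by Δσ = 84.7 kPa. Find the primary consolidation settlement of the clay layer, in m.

S_c ≈ 0.083 m

Mid-depth of clay below the ground surface: z = 2.4 + 4.2/2 = 4.5 m.
Total vertical stress at mid-clay: σ_v = 18.9×2.4 + 17.5×2.1 = 82.11 kPa.
Pore pressure: u = 9.81×(4.5 − 0.96) = 34.727 kPa.
Initial effective stress: σ'_0 = σ_v − u = 82.11 − 34.727 = 47.383 kPa.
Final effective stress: σ'_f = 47.383 + 84.7 = 132.08 kPa.
σ'_f = 132.08 ≤ σ'_p = 168 kPa, so the clay remains overconsolidated and only the recompression index applies:
S_c = C_r·H/(1+e₀)·log₁₀(σ'_f/σ'_0) = 0.079×4.2/1.78×log₁₀(132.08/47.383)
    = 0.18641 × 0.44521 = 0.08299 m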